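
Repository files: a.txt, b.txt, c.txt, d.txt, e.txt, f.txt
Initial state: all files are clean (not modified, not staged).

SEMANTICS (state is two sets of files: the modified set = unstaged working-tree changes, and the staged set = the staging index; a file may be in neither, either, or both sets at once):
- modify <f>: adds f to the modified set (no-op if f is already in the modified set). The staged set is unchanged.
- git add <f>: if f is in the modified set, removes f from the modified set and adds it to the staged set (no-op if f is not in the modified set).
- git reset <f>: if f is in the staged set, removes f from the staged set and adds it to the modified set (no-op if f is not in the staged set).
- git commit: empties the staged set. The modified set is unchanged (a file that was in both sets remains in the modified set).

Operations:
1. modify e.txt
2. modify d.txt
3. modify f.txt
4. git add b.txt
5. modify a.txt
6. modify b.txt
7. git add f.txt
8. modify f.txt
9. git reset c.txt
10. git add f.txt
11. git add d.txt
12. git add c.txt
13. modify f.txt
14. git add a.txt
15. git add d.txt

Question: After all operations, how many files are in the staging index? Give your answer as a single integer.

Answer: 3

Derivation:
After op 1 (modify e.txt): modified={e.txt} staged={none}
After op 2 (modify d.txt): modified={d.txt, e.txt} staged={none}
After op 3 (modify f.txt): modified={d.txt, e.txt, f.txt} staged={none}
After op 4 (git add b.txt): modified={d.txt, e.txt, f.txt} staged={none}
After op 5 (modify a.txt): modified={a.txt, d.txt, e.txt, f.txt} staged={none}
After op 6 (modify b.txt): modified={a.txt, b.txt, d.txt, e.txt, f.txt} staged={none}
After op 7 (git add f.txt): modified={a.txt, b.txt, d.txt, e.txt} staged={f.txt}
After op 8 (modify f.txt): modified={a.txt, b.txt, d.txt, e.txt, f.txt} staged={f.txt}
After op 9 (git reset c.txt): modified={a.txt, b.txt, d.txt, e.txt, f.txt} staged={f.txt}
After op 10 (git add f.txt): modified={a.txt, b.txt, d.txt, e.txt} staged={f.txt}
After op 11 (git add d.txt): modified={a.txt, b.txt, e.txt} staged={d.txt, f.txt}
After op 12 (git add c.txt): modified={a.txt, b.txt, e.txt} staged={d.txt, f.txt}
After op 13 (modify f.txt): modified={a.txt, b.txt, e.txt, f.txt} staged={d.txt, f.txt}
After op 14 (git add a.txt): modified={b.txt, e.txt, f.txt} staged={a.txt, d.txt, f.txt}
After op 15 (git add d.txt): modified={b.txt, e.txt, f.txt} staged={a.txt, d.txt, f.txt}
Final staged set: {a.txt, d.txt, f.txt} -> count=3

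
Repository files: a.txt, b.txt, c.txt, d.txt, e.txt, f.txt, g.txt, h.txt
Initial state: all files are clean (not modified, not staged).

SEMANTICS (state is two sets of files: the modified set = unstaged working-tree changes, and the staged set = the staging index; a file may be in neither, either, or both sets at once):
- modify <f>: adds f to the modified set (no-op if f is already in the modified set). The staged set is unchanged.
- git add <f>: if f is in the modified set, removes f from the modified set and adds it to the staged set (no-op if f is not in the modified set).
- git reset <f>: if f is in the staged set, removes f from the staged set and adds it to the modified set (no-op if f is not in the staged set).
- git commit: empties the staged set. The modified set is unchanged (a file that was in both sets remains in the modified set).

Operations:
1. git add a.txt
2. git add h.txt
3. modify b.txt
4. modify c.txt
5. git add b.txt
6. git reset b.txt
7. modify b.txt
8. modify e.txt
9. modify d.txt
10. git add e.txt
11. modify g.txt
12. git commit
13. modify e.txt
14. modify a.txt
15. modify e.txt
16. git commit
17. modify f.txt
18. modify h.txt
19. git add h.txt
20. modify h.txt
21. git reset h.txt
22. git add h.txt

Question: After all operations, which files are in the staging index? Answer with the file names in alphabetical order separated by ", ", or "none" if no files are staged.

Answer: h.txt

Derivation:
After op 1 (git add a.txt): modified={none} staged={none}
After op 2 (git add h.txt): modified={none} staged={none}
After op 3 (modify b.txt): modified={b.txt} staged={none}
After op 4 (modify c.txt): modified={b.txt, c.txt} staged={none}
After op 5 (git add b.txt): modified={c.txt} staged={b.txt}
After op 6 (git reset b.txt): modified={b.txt, c.txt} staged={none}
After op 7 (modify b.txt): modified={b.txt, c.txt} staged={none}
After op 8 (modify e.txt): modified={b.txt, c.txt, e.txt} staged={none}
After op 9 (modify d.txt): modified={b.txt, c.txt, d.txt, e.txt} staged={none}
After op 10 (git add e.txt): modified={b.txt, c.txt, d.txt} staged={e.txt}
After op 11 (modify g.txt): modified={b.txt, c.txt, d.txt, g.txt} staged={e.txt}
After op 12 (git commit): modified={b.txt, c.txt, d.txt, g.txt} staged={none}
After op 13 (modify e.txt): modified={b.txt, c.txt, d.txt, e.txt, g.txt} staged={none}
After op 14 (modify a.txt): modified={a.txt, b.txt, c.txt, d.txt, e.txt, g.txt} staged={none}
After op 15 (modify e.txt): modified={a.txt, b.txt, c.txt, d.txt, e.txt, g.txt} staged={none}
After op 16 (git commit): modified={a.txt, b.txt, c.txt, d.txt, e.txt, g.txt} staged={none}
After op 17 (modify f.txt): modified={a.txt, b.txt, c.txt, d.txt, e.txt, f.txt, g.txt} staged={none}
After op 18 (modify h.txt): modified={a.txt, b.txt, c.txt, d.txt, e.txt, f.txt, g.txt, h.txt} staged={none}
After op 19 (git add h.txt): modified={a.txt, b.txt, c.txt, d.txt, e.txt, f.txt, g.txt} staged={h.txt}
After op 20 (modify h.txt): modified={a.txt, b.txt, c.txt, d.txt, e.txt, f.txt, g.txt, h.txt} staged={h.txt}
After op 21 (git reset h.txt): modified={a.txt, b.txt, c.txt, d.txt, e.txt, f.txt, g.txt, h.txt} staged={none}
After op 22 (git add h.txt): modified={a.txt, b.txt, c.txt, d.txt, e.txt, f.txt, g.txt} staged={h.txt}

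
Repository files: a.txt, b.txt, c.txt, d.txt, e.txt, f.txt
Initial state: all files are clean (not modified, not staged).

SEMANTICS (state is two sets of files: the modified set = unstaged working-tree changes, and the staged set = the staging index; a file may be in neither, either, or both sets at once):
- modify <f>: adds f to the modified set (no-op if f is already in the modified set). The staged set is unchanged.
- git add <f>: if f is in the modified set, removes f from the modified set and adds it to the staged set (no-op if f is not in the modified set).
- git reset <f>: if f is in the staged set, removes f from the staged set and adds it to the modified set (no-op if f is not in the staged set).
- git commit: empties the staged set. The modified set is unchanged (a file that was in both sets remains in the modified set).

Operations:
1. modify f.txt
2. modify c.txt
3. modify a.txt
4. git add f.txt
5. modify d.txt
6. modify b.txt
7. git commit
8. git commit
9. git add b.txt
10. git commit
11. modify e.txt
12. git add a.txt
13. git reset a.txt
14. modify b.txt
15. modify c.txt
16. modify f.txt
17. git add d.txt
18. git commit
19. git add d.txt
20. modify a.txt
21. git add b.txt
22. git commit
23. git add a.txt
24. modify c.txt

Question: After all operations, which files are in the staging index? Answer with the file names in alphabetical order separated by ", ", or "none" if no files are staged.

After op 1 (modify f.txt): modified={f.txt} staged={none}
After op 2 (modify c.txt): modified={c.txt, f.txt} staged={none}
After op 3 (modify a.txt): modified={a.txt, c.txt, f.txt} staged={none}
After op 4 (git add f.txt): modified={a.txt, c.txt} staged={f.txt}
After op 5 (modify d.txt): modified={a.txt, c.txt, d.txt} staged={f.txt}
After op 6 (modify b.txt): modified={a.txt, b.txt, c.txt, d.txt} staged={f.txt}
After op 7 (git commit): modified={a.txt, b.txt, c.txt, d.txt} staged={none}
After op 8 (git commit): modified={a.txt, b.txt, c.txt, d.txt} staged={none}
After op 9 (git add b.txt): modified={a.txt, c.txt, d.txt} staged={b.txt}
After op 10 (git commit): modified={a.txt, c.txt, d.txt} staged={none}
After op 11 (modify e.txt): modified={a.txt, c.txt, d.txt, e.txt} staged={none}
After op 12 (git add a.txt): modified={c.txt, d.txt, e.txt} staged={a.txt}
After op 13 (git reset a.txt): modified={a.txt, c.txt, d.txt, e.txt} staged={none}
After op 14 (modify b.txt): modified={a.txt, b.txt, c.txt, d.txt, e.txt} staged={none}
After op 15 (modify c.txt): modified={a.txt, b.txt, c.txt, d.txt, e.txt} staged={none}
After op 16 (modify f.txt): modified={a.txt, b.txt, c.txt, d.txt, e.txt, f.txt} staged={none}
After op 17 (git add d.txt): modified={a.txt, b.txt, c.txt, e.txt, f.txt} staged={d.txt}
After op 18 (git commit): modified={a.txt, b.txt, c.txt, e.txt, f.txt} staged={none}
After op 19 (git add d.txt): modified={a.txt, b.txt, c.txt, e.txt, f.txt} staged={none}
After op 20 (modify a.txt): modified={a.txt, b.txt, c.txt, e.txt, f.txt} staged={none}
After op 21 (git add b.txt): modified={a.txt, c.txt, e.txt, f.txt} staged={b.txt}
After op 22 (git commit): modified={a.txt, c.txt, e.txt, f.txt} staged={none}
After op 23 (git add a.txt): modified={c.txt, e.txt, f.txt} staged={a.txt}
After op 24 (modify c.txt): modified={c.txt, e.txt, f.txt} staged={a.txt}

Answer: a.txt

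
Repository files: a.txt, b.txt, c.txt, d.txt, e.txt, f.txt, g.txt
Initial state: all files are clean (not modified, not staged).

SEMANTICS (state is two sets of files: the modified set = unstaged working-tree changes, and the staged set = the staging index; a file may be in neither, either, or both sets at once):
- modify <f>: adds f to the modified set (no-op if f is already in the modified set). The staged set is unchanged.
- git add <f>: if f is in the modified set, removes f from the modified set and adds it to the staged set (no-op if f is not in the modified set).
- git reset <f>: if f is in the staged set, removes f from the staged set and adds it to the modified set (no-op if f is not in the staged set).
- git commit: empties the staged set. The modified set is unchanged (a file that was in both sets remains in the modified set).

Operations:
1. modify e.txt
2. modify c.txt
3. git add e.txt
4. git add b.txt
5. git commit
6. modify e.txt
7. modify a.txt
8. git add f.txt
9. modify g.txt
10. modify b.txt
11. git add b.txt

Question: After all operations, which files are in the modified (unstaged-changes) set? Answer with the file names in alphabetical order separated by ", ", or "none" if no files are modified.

Answer: a.txt, c.txt, e.txt, g.txt

Derivation:
After op 1 (modify e.txt): modified={e.txt} staged={none}
After op 2 (modify c.txt): modified={c.txt, e.txt} staged={none}
After op 3 (git add e.txt): modified={c.txt} staged={e.txt}
After op 4 (git add b.txt): modified={c.txt} staged={e.txt}
After op 5 (git commit): modified={c.txt} staged={none}
After op 6 (modify e.txt): modified={c.txt, e.txt} staged={none}
After op 7 (modify a.txt): modified={a.txt, c.txt, e.txt} staged={none}
After op 8 (git add f.txt): modified={a.txt, c.txt, e.txt} staged={none}
After op 9 (modify g.txt): modified={a.txt, c.txt, e.txt, g.txt} staged={none}
After op 10 (modify b.txt): modified={a.txt, b.txt, c.txt, e.txt, g.txt} staged={none}
After op 11 (git add b.txt): modified={a.txt, c.txt, e.txt, g.txt} staged={b.txt}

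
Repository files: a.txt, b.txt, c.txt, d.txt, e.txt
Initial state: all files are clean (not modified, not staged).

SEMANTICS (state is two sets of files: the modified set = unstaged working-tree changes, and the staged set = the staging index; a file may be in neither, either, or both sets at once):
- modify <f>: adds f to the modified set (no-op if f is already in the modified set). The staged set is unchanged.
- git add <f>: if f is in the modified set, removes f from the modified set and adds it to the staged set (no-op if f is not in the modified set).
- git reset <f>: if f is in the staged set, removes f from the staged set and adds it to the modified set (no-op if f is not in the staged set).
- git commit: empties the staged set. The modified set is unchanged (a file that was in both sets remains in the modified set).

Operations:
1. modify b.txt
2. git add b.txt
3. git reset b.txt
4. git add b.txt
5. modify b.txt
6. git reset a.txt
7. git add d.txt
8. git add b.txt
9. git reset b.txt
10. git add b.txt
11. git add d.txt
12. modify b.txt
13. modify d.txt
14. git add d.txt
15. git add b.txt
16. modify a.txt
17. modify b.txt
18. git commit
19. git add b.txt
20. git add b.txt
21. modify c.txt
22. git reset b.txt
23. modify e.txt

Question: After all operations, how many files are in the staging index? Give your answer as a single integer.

After op 1 (modify b.txt): modified={b.txt} staged={none}
After op 2 (git add b.txt): modified={none} staged={b.txt}
After op 3 (git reset b.txt): modified={b.txt} staged={none}
After op 4 (git add b.txt): modified={none} staged={b.txt}
After op 5 (modify b.txt): modified={b.txt} staged={b.txt}
After op 6 (git reset a.txt): modified={b.txt} staged={b.txt}
After op 7 (git add d.txt): modified={b.txt} staged={b.txt}
After op 8 (git add b.txt): modified={none} staged={b.txt}
After op 9 (git reset b.txt): modified={b.txt} staged={none}
After op 10 (git add b.txt): modified={none} staged={b.txt}
After op 11 (git add d.txt): modified={none} staged={b.txt}
After op 12 (modify b.txt): modified={b.txt} staged={b.txt}
After op 13 (modify d.txt): modified={b.txt, d.txt} staged={b.txt}
After op 14 (git add d.txt): modified={b.txt} staged={b.txt, d.txt}
After op 15 (git add b.txt): modified={none} staged={b.txt, d.txt}
After op 16 (modify a.txt): modified={a.txt} staged={b.txt, d.txt}
After op 17 (modify b.txt): modified={a.txt, b.txt} staged={b.txt, d.txt}
After op 18 (git commit): modified={a.txt, b.txt} staged={none}
After op 19 (git add b.txt): modified={a.txt} staged={b.txt}
After op 20 (git add b.txt): modified={a.txt} staged={b.txt}
After op 21 (modify c.txt): modified={a.txt, c.txt} staged={b.txt}
After op 22 (git reset b.txt): modified={a.txt, b.txt, c.txt} staged={none}
After op 23 (modify e.txt): modified={a.txt, b.txt, c.txt, e.txt} staged={none}
Final staged set: {none} -> count=0

Answer: 0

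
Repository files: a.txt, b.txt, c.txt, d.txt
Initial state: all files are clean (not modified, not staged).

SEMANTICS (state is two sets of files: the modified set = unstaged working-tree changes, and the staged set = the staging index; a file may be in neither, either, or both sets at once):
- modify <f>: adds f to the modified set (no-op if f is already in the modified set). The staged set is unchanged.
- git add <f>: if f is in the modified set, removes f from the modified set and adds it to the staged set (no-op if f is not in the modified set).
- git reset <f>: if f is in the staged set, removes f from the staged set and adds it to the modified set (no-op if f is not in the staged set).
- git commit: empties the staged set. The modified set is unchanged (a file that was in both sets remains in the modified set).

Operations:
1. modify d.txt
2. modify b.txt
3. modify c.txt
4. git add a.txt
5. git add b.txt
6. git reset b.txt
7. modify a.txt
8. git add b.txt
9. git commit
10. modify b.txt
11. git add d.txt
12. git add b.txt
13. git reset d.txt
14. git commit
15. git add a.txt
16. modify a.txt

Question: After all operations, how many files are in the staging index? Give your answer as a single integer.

After op 1 (modify d.txt): modified={d.txt} staged={none}
After op 2 (modify b.txt): modified={b.txt, d.txt} staged={none}
After op 3 (modify c.txt): modified={b.txt, c.txt, d.txt} staged={none}
After op 4 (git add a.txt): modified={b.txt, c.txt, d.txt} staged={none}
After op 5 (git add b.txt): modified={c.txt, d.txt} staged={b.txt}
After op 6 (git reset b.txt): modified={b.txt, c.txt, d.txt} staged={none}
After op 7 (modify a.txt): modified={a.txt, b.txt, c.txt, d.txt} staged={none}
After op 8 (git add b.txt): modified={a.txt, c.txt, d.txt} staged={b.txt}
After op 9 (git commit): modified={a.txt, c.txt, d.txt} staged={none}
After op 10 (modify b.txt): modified={a.txt, b.txt, c.txt, d.txt} staged={none}
After op 11 (git add d.txt): modified={a.txt, b.txt, c.txt} staged={d.txt}
After op 12 (git add b.txt): modified={a.txt, c.txt} staged={b.txt, d.txt}
After op 13 (git reset d.txt): modified={a.txt, c.txt, d.txt} staged={b.txt}
After op 14 (git commit): modified={a.txt, c.txt, d.txt} staged={none}
After op 15 (git add a.txt): modified={c.txt, d.txt} staged={a.txt}
After op 16 (modify a.txt): modified={a.txt, c.txt, d.txt} staged={a.txt}
Final staged set: {a.txt} -> count=1

Answer: 1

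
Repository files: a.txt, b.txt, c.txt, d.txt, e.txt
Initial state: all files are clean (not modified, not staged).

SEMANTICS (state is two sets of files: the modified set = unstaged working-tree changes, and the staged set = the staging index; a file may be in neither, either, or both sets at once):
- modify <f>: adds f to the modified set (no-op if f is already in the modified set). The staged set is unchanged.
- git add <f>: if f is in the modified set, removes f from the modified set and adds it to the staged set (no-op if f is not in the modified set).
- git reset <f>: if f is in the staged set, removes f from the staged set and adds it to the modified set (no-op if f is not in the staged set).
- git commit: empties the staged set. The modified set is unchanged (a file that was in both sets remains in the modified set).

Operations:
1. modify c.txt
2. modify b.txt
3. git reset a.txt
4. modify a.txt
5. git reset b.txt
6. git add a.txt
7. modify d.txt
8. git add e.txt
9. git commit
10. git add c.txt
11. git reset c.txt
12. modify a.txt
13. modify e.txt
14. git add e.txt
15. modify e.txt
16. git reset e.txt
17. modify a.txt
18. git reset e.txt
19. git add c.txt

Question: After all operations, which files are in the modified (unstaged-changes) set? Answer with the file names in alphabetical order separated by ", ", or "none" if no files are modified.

After op 1 (modify c.txt): modified={c.txt} staged={none}
After op 2 (modify b.txt): modified={b.txt, c.txt} staged={none}
After op 3 (git reset a.txt): modified={b.txt, c.txt} staged={none}
After op 4 (modify a.txt): modified={a.txt, b.txt, c.txt} staged={none}
After op 5 (git reset b.txt): modified={a.txt, b.txt, c.txt} staged={none}
After op 6 (git add a.txt): modified={b.txt, c.txt} staged={a.txt}
After op 7 (modify d.txt): modified={b.txt, c.txt, d.txt} staged={a.txt}
After op 8 (git add e.txt): modified={b.txt, c.txt, d.txt} staged={a.txt}
After op 9 (git commit): modified={b.txt, c.txt, d.txt} staged={none}
After op 10 (git add c.txt): modified={b.txt, d.txt} staged={c.txt}
After op 11 (git reset c.txt): modified={b.txt, c.txt, d.txt} staged={none}
After op 12 (modify a.txt): modified={a.txt, b.txt, c.txt, d.txt} staged={none}
After op 13 (modify e.txt): modified={a.txt, b.txt, c.txt, d.txt, e.txt} staged={none}
After op 14 (git add e.txt): modified={a.txt, b.txt, c.txt, d.txt} staged={e.txt}
After op 15 (modify e.txt): modified={a.txt, b.txt, c.txt, d.txt, e.txt} staged={e.txt}
After op 16 (git reset e.txt): modified={a.txt, b.txt, c.txt, d.txt, e.txt} staged={none}
After op 17 (modify a.txt): modified={a.txt, b.txt, c.txt, d.txt, e.txt} staged={none}
After op 18 (git reset e.txt): modified={a.txt, b.txt, c.txt, d.txt, e.txt} staged={none}
After op 19 (git add c.txt): modified={a.txt, b.txt, d.txt, e.txt} staged={c.txt}

Answer: a.txt, b.txt, d.txt, e.txt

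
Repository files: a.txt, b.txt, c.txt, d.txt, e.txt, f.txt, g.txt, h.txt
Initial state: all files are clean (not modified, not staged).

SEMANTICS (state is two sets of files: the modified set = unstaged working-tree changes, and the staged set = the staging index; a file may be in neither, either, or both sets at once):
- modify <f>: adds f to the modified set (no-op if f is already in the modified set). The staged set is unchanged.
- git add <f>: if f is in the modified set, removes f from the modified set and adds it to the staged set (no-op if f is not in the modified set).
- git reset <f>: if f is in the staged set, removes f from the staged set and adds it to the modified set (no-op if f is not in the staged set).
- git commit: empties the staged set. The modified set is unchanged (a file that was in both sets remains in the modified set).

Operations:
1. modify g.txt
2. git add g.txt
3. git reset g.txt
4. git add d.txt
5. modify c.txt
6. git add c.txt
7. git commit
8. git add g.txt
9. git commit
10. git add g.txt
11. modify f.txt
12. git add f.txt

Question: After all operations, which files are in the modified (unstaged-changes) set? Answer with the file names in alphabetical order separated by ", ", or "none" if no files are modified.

Answer: none

Derivation:
After op 1 (modify g.txt): modified={g.txt} staged={none}
After op 2 (git add g.txt): modified={none} staged={g.txt}
After op 3 (git reset g.txt): modified={g.txt} staged={none}
After op 4 (git add d.txt): modified={g.txt} staged={none}
After op 5 (modify c.txt): modified={c.txt, g.txt} staged={none}
After op 6 (git add c.txt): modified={g.txt} staged={c.txt}
After op 7 (git commit): modified={g.txt} staged={none}
After op 8 (git add g.txt): modified={none} staged={g.txt}
After op 9 (git commit): modified={none} staged={none}
After op 10 (git add g.txt): modified={none} staged={none}
After op 11 (modify f.txt): modified={f.txt} staged={none}
After op 12 (git add f.txt): modified={none} staged={f.txt}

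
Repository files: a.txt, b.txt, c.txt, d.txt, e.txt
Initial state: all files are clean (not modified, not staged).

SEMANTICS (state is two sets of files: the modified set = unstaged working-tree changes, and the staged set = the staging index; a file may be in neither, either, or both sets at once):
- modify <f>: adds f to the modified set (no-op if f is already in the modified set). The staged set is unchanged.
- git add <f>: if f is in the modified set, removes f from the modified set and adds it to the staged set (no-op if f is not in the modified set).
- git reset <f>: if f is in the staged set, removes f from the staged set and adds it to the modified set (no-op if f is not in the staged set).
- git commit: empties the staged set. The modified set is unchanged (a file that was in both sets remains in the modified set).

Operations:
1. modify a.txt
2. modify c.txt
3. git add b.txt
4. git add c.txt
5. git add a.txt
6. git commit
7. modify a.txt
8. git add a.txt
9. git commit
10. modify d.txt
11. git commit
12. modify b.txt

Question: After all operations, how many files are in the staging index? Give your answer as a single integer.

Answer: 0

Derivation:
After op 1 (modify a.txt): modified={a.txt} staged={none}
After op 2 (modify c.txt): modified={a.txt, c.txt} staged={none}
After op 3 (git add b.txt): modified={a.txt, c.txt} staged={none}
After op 4 (git add c.txt): modified={a.txt} staged={c.txt}
After op 5 (git add a.txt): modified={none} staged={a.txt, c.txt}
After op 6 (git commit): modified={none} staged={none}
After op 7 (modify a.txt): modified={a.txt} staged={none}
After op 8 (git add a.txt): modified={none} staged={a.txt}
After op 9 (git commit): modified={none} staged={none}
After op 10 (modify d.txt): modified={d.txt} staged={none}
After op 11 (git commit): modified={d.txt} staged={none}
After op 12 (modify b.txt): modified={b.txt, d.txt} staged={none}
Final staged set: {none} -> count=0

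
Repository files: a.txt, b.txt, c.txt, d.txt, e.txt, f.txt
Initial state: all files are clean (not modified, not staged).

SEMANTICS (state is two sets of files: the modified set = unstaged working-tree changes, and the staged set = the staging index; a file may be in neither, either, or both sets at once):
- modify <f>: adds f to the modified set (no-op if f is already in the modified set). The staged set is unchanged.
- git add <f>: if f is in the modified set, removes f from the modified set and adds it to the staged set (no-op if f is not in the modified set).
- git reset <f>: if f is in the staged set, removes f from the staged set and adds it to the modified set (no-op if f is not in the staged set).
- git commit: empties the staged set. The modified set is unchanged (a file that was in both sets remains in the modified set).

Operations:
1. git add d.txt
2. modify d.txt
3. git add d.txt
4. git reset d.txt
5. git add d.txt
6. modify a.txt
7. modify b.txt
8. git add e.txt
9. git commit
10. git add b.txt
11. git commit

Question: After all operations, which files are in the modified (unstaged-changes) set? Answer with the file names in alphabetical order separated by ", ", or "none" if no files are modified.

After op 1 (git add d.txt): modified={none} staged={none}
After op 2 (modify d.txt): modified={d.txt} staged={none}
After op 3 (git add d.txt): modified={none} staged={d.txt}
After op 4 (git reset d.txt): modified={d.txt} staged={none}
After op 5 (git add d.txt): modified={none} staged={d.txt}
After op 6 (modify a.txt): modified={a.txt} staged={d.txt}
After op 7 (modify b.txt): modified={a.txt, b.txt} staged={d.txt}
After op 8 (git add e.txt): modified={a.txt, b.txt} staged={d.txt}
After op 9 (git commit): modified={a.txt, b.txt} staged={none}
After op 10 (git add b.txt): modified={a.txt} staged={b.txt}
After op 11 (git commit): modified={a.txt} staged={none}

Answer: a.txt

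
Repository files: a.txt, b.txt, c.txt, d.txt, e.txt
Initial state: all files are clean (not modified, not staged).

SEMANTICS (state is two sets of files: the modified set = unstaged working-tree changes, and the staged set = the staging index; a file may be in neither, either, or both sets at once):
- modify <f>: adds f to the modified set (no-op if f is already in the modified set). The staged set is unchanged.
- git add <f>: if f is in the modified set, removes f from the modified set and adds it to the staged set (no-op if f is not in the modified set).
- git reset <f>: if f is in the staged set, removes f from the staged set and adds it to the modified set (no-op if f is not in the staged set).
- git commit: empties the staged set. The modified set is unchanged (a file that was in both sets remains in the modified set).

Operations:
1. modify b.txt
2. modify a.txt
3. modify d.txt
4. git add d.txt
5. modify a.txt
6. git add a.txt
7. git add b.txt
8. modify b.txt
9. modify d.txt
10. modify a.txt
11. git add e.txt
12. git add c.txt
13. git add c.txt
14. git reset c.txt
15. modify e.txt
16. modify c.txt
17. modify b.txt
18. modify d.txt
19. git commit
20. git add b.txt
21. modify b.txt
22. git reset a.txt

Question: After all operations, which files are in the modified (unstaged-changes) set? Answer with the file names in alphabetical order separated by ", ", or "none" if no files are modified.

Answer: a.txt, b.txt, c.txt, d.txt, e.txt

Derivation:
After op 1 (modify b.txt): modified={b.txt} staged={none}
After op 2 (modify a.txt): modified={a.txt, b.txt} staged={none}
After op 3 (modify d.txt): modified={a.txt, b.txt, d.txt} staged={none}
After op 4 (git add d.txt): modified={a.txt, b.txt} staged={d.txt}
After op 5 (modify a.txt): modified={a.txt, b.txt} staged={d.txt}
After op 6 (git add a.txt): modified={b.txt} staged={a.txt, d.txt}
After op 7 (git add b.txt): modified={none} staged={a.txt, b.txt, d.txt}
After op 8 (modify b.txt): modified={b.txt} staged={a.txt, b.txt, d.txt}
After op 9 (modify d.txt): modified={b.txt, d.txt} staged={a.txt, b.txt, d.txt}
After op 10 (modify a.txt): modified={a.txt, b.txt, d.txt} staged={a.txt, b.txt, d.txt}
After op 11 (git add e.txt): modified={a.txt, b.txt, d.txt} staged={a.txt, b.txt, d.txt}
After op 12 (git add c.txt): modified={a.txt, b.txt, d.txt} staged={a.txt, b.txt, d.txt}
After op 13 (git add c.txt): modified={a.txt, b.txt, d.txt} staged={a.txt, b.txt, d.txt}
After op 14 (git reset c.txt): modified={a.txt, b.txt, d.txt} staged={a.txt, b.txt, d.txt}
After op 15 (modify e.txt): modified={a.txt, b.txt, d.txt, e.txt} staged={a.txt, b.txt, d.txt}
After op 16 (modify c.txt): modified={a.txt, b.txt, c.txt, d.txt, e.txt} staged={a.txt, b.txt, d.txt}
After op 17 (modify b.txt): modified={a.txt, b.txt, c.txt, d.txt, e.txt} staged={a.txt, b.txt, d.txt}
After op 18 (modify d.txt): modified={a.txt, b.txt, c.txt, d.txt, e.txt} staged={a.txt, b.txt, d.txt}
After op 19 (git commit): modified={a.txt, b.txt, c.txt, d.txt, e.txt} staged={none}
After op 20 (git add b.txt): modified={a.txt, c.txt, d.txt, e.txt} staged={b.txt}
After op 21 (modify b.txt): modified={a.txt, b.txt, c.txt, d.txt, e.txt} staged={b.txt}
After op 22 (git reset a.txt): modified={a.txt, b.txt, c.txt, d.txt, e.txt} staged={b.txt}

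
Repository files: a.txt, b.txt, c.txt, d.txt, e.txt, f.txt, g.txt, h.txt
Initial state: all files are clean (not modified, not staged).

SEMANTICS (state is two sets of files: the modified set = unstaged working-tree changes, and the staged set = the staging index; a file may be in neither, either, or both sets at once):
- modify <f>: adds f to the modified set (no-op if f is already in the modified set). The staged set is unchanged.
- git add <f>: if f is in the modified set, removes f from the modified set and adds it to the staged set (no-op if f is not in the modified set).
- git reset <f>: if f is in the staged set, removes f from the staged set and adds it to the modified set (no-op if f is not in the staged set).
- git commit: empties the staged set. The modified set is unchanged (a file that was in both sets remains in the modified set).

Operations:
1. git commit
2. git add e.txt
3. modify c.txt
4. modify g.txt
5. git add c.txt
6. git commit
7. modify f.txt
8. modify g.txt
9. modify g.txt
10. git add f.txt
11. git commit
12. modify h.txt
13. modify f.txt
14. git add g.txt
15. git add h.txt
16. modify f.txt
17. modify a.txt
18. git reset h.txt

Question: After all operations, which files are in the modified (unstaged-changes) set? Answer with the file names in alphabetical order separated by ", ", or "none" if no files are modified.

After op 1 (git commit): modified={none} staged={none}
After op 2 (git add e.txt): modified={none} staged={none}
After op 3 (modify c.txt): modified={c.txt} staged={none}
After op 4 (modify g.txt): modified={c.txt, g.txt} staged={none}
After op 5 (git add c.txt): modified={g.txt} staged={c.txt}
After op 6 (git commit): modified={g.txt} staged={none}
After op 7 (modify f.txt): modified={f.txt, g.txt} staged={none}
After op 8 (modify g.txt): modified={f.txt, g.txt} staged={none}
After op 9 (modify g.txt): modified={f.txt, g.txt} staged={none}
After op 10 (git add f.txt): modified={g.txt} staged={f.txt}
After op 11 (git commit): modified={g.txt} staged={none}
After op 12 (modify h.txt): modified={g.txt, h.txt} staged={none}
After op 13 (modify f.txt): modified={f.txt, g.txt, h.txt} staged={none}
After op 14 (git add g.txt): modified={f.txt, h.txt} staged={g.txt}
After op 15 (git add h.txt): modified={f.txt} staged={g.txt, h.txt}
After op 16 (modify f.txt): modified={f.txt} staged={g.txt, h.txt}
After op 17 (modify a.txt): modified={a.txt, f.txt} staged={g.txt, h.txt}
After op 18 (git reset h.txt): modified={a.txt, f.txt, h.txt} staged={g.txt}

Answer: a.txt, f.txt, h.txt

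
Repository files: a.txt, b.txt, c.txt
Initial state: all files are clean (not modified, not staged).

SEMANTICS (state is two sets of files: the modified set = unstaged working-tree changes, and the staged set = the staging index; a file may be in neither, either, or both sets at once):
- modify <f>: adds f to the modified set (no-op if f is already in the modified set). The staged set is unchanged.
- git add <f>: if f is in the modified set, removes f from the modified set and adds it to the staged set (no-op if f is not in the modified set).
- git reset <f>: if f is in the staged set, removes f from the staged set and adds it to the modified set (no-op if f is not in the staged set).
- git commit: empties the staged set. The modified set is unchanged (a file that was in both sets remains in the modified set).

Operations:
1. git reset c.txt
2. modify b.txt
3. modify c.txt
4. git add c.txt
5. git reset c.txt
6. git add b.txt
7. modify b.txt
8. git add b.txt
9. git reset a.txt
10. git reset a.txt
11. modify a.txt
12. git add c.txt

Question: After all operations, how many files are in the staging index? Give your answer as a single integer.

After op 1 (git reset c.txt): modified={none} staged={none}
After op 2 (modify b.txt): modified={b.txt} staged={none}
After op 3 (modify c.txt): modified={b.txt, c.txt} staged={none}
After op 4 (git add c.txt): modified={b.txt} staged={c.txt}
After op 5 (git reset c.txt): modified={b.txt, c.txt} staged={none}
After op 6 (git add b.txt): modified={c.txt} staged={b.txt}
After op 7 (modify b.txt): modified={b.txt, c.txt} staged={b.txt}
After op 8 (git add b.txt): modified={c.txt} staged={b.txt}
After op 9 (git reset a.txt): modified={c.txt} staged={b.txt}
After op 10 (git reset a.txt): modified={c.txt} staged={b.txt}
After op 11 (modify a.txt): modified={a.txt, c.txt} staged={b.txt}
After op 12 (git add c.txt): modified={a.txt} staged={b.txt, c.txt}
Final staged set: {b.txt, c.txt} -> count=2

Answer: 2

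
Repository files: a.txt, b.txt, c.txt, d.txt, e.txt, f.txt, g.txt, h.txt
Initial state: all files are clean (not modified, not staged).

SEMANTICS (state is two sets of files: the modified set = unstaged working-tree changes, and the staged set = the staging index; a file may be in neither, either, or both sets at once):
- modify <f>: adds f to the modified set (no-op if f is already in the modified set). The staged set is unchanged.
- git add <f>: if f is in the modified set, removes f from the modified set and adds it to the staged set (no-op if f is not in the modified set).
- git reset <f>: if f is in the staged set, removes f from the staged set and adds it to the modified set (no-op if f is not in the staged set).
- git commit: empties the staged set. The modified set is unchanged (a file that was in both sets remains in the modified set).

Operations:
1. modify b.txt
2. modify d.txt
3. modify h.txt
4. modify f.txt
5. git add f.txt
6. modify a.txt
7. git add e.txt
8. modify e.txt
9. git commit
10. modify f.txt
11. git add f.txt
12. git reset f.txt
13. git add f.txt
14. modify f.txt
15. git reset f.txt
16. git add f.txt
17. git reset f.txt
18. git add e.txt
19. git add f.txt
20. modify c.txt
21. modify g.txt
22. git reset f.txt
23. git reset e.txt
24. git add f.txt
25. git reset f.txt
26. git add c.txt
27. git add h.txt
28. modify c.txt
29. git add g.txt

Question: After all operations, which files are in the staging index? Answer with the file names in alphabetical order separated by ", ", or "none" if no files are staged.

Answer: c.txt, g.txt, h.txt

Derivation:
After op 1 (modify b.txt): modified={b.txt} staged={none}
After op 2 (modify d.txt): modified={b.txt, d.txt} staged={none}
After op 3 (modify h.txt): modified={b.txt, d.txt, h.txt} staged={none}
After op 4 (modify f.txt): modified={b.txt, d.txt, f.txt, h.txt} staged={none}
After op 5 (git add f.txt): modified={b.txt, d.txt, h.txt} staged={f.txt}
After op 6 (modify a.txt): modified={a.txt, b.txt, d.txt, h.txt} staged={f.txt}
After op 7 (git add e.txt): modified={a.txt, b.txt, d.txt, h.txt} staged={f.txt}
After op 8 (modify e.txt): modified={a.txt, b.txt, d.txt, e.txt, h.txt} staged={f.txt}
After op 9 (git commit): modified={a.txt, b.txt, d.txt, e.txt, h.txt} staged={none}
After op 10 (modify f.txt): modified={a.txt, b.txt, d.txt, e.txt, f.txt, h.txt} staged={none}
After op 11 (git add f.txt): modified={a.txt, b.txt, d.txt, e.txt, h.txt} staged={f.txt}
After op 12 (git reset f.txt): modified={a.txt, b.txt, d.txt, e.txt, f.txt, h.txt} staged={none}
After op 13 (git add f.txt): modified={a.txt, b.txt, d.txt, e.txt, h.txt} staged={f.txt}
After op 14 (modify f.txt): modified={a.txt, b.txt, d.txt, e.txt, f.txt, h.txt} staged={f.txt}
After op 15 (git reset f.txt): modified={a.txt, b.txt, d.txt, e.txt, f.txt, h.txt} staged={none}
After op 16 (git add f.txt): modified={a.txt, b.txt, d.txt, e.txt, h.txt} staged={f.txt}
After op 17 (git reset f.txt): modified={a.txt, b.txt, d.txt, e.txt, f.txt, h.txt} staged={none}
After op 18 (git add e.txt): modified={a.txt, b.txt, d.txt, f.txt, h.txt} staged={e.txt}
After op 19 (git add f.txt): modified={a.txt, b.txt, d.txt, h.txt} staged={e.txt, f.txt}
After op 20 (modify c.txt): modified={a.txt, b.txt, c.txt, d.txt, h.txt} staged={e.txt, f.txt}
After op 21 (modify g.txt): modified={a.txt, b.txt, c.txt, d.txt, g.txt, h.txt} staged={e.txt, f.txt}
After op 22 (git reset f.txt): modified={a.txt, b.txt, c.txt, d.txt, f.txt, g.txt, h.txt} staged={e.txt}
After op 23 (git reset e.txt): modified={a.txt, b.txt, c.txt, d.txt, e.txt, f.txt, g.txt, h.txt} staged={none}
After op 24 (git add f.txt): modified={a.txt, b.txt, c.txt, d.txt, e.txt, g.txt, h.txt} staged={f.txt}
After op 25 (git reset f.txt): modified={a.txt, b.txt, c.txt, d.txt, e.txt, f.txt, g.txt, h.txt} staged={none}
After op 26 (git add c.txt): modified={a.txt, b.txt, d.txt, e.txt, f.txt, g.txt, h.txt} staged={c.txt}
After op 27 (git add h.txt): modified={a.txt, b.txt, d.txt, e.txt, f.txt, g.txt} staged={c.txt, h.txt}
After op 28 (modify c.txt): modified={a.txt, b.txt, c.txt, d.txt, e.txt, f.txt, g.txt} staged={c.txt, h.txt}
After op 29 (git add g.txt): modified={a.txt, b.txt, c.txt, d.txt, e.txt, f.txt} staged={c.txt, g.txt, h.txt}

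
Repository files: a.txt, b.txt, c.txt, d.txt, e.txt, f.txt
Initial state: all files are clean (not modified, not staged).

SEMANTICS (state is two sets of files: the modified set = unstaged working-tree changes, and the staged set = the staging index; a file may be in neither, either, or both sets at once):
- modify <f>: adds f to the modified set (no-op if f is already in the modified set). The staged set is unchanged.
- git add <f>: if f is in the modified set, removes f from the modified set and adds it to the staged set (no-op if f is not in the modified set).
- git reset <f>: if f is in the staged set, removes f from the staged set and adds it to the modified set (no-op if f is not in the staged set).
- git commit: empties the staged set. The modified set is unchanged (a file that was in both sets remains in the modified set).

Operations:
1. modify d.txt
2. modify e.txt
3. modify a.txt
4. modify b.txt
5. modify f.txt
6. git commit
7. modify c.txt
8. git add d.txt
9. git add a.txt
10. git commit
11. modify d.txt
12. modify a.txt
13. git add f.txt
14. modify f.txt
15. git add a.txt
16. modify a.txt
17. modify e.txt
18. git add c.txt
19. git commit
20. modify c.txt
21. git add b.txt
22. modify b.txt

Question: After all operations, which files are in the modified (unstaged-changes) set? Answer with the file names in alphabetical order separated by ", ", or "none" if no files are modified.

After op 1 (modify d.txt): modified={d.txt} staged={none}
After op 2 (modify e.txt): modified={d.txt, e.txt} staged={none}
After op 3 (modify a.txt): modified={a.txt, d.txt, e.txt} staged={none}
After op 4 (modify b.txt): modified={a.txt, b.txt, d.txt, e.txt} staged={none}
After op 5 (modify f.txt): modified={a.txt, b.txt, d.txt, e.txt, f.txt} staged={none}
After op 6 (git commit): modified={a.txt, b.txt, d.txt, e.txt, f.txt} staged={none}
After op 7 (modify c.txt): modified={a.txt, b.txt, c.txt, d.txt, e.txt, f.txt} staged={none}
After op 8 (git add d.txt): modified={a.txt, b.txt, c.txt, e.txt, f.txt} staged={d.txt}
After op 9 (git add a.txt): modified={b.txt, c.txt, e.txt, f.txt} staged={a.txt, d.txt}
After op 10 (git commit): modified={b.txt, c.txt, e.txt, f.txt} staged={none}
After op 11 (modify d.txt): modified={b.txt, c.txt, d.txt, e.txt, f.txt} staged={none}
After op 12 (modify a.txt): modified={a.txt, b.txt, c.txt, d.txt, e.txt, f.txt} staged={none}
After op 13 (git add f.txt): modified={a.txt, b.txt, c.txt, d.txt, e.txt} staged={f.txt}
After op 14 (modify f.txt): modified={a.txt, b.txt, c.txt, d.txt, e.txt, f.txt} staged={f.txt}
After op 15 (git add a.txt): modified={b.txt, c.txt, d.txt, e.txt, f.txt} staged={a.txt, f.txt}
After op 16 (modify a.txt): modified={a.txt, b.txt, c.txt, d.txt, e.txt, f.txt} staged={a.txt, f.txt}
After op 17 (modify e.txt): modified={a.txt, b.txt, c.txt, d.txt, e.txt, f.txt} staged={a.txt, f.txt}
After op 18 (git add c.txt): modified={a.txt, b.txt, d.txt, e.txt, f.txt} staged={a.txt, c.txt, f.txt}
After op 19 (git commit): modified={a.txt, b.txt, d.txt, e.txt, f.txt} staged={none}
After op 20 (modify c.txt): modified={a.txt, b.txt, c.txt, d.txt, e.txt, f.txt} staged={none}
After op 21 (git add b.txt): modified={a.txt, c.txt, d.txt, e.txt, f.txt} staged={b.txt}
After op 22 (modify b.txt): modified={a.txt, b.txt, c.txt, d.txt, e.txt, f.txt} staged={b.txt}

Answer: a.txt, b.txt, c.txt, d.txt, e.txt, f.txt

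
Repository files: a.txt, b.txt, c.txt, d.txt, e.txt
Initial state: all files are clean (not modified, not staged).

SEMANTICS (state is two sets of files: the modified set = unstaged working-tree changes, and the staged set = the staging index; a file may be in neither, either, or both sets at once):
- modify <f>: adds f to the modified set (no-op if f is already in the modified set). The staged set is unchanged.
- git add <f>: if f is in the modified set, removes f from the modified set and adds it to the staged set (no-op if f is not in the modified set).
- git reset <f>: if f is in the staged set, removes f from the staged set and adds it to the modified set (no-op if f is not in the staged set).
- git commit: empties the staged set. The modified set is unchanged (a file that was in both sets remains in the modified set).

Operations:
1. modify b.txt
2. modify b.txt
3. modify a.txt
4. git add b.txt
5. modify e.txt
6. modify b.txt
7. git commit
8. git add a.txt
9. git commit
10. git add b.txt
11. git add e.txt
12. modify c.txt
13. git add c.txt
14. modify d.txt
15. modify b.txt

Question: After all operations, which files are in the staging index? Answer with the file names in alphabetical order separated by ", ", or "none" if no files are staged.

Answer: b.txt, c.txt, e.txt

Derivation:
After op 1 (modify b.txt): modified={b.txt} staged={none}
After op 2 (modify b.txt): modified={b.txt} staged={none}
After op 3 (modify a.txt): modified={a.txt, b.txt} staged={none}
After op 4 (git add b.txt): modified={a.txt} staged={b.txt}
After op 5 (modify e.txt): modified={a.txt, e.txt} staged={b.txt}
After op 6 (modify b.txt): modified={a.txt, b.txt, e.txt} staged={b.txt}
After op 7 (git commit): modified={a.txt, b.txt, e.txt} staged={none}
After op 8 (git add a.txt): modified={b.txt, e.txt} staged={a.txt}
After op 9 (git commit): modified={b.txt, e.txt} staged={none}
After op 10 (git add b.txt): modified={e.txt} staged={b.txt}
After op 11 (git add e.txt): modified={none} staged={b.txt, e.txt}
After op 12 (modify c.txt): modified={c.txt} staged={b.txt, e.txt}
After op 13 (git add c.txt): modified={none} staged={b.txt, c.txt, e.txt}
After op 14 (modify d.txt): modified={d.txt} staged={b.txt, c.txt, e.txt}
After op 15 (modify b.txt): modified={b.txt, d.txt} staged={b.txt, c.txt, e.txt}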